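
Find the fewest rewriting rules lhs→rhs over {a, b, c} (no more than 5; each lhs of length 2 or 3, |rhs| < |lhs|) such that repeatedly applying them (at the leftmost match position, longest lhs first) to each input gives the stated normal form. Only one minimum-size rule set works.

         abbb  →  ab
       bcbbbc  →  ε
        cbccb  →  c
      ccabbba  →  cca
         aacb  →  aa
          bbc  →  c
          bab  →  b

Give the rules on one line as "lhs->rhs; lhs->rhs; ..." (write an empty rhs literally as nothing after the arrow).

  | abbb => ab
  | bcbbbc => bbbc => bc => ε
  | cbccb => ccb => c
  | ccabbba => ccaba => cca

ba->; bb->; bc->; cb->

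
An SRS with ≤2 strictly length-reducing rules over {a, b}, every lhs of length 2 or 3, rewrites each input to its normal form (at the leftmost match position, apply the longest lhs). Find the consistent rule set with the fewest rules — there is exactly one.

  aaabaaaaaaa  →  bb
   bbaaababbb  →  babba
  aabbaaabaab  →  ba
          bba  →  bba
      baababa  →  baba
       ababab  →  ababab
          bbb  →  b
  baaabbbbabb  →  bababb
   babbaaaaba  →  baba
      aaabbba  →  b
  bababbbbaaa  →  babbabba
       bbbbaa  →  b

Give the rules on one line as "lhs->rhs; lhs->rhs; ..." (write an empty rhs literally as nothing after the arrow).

aa->b; bbb->aa

  | aaabaaaaaaa => babaaaaaaa => babbaaaaa => babbbaaa => baaaaaa => bbaaaa => bbbaa => aaaa => baa => bb
  | bbaaababbb => bbbababbb => aaababbb => bababbb => babaaa => babba
  | aabbaaabaab => bbbaaabaab => aaaaabaab => baaabaab => bbabaab => bbabbb => bbaaa => bbba => aaa => ba
  | bba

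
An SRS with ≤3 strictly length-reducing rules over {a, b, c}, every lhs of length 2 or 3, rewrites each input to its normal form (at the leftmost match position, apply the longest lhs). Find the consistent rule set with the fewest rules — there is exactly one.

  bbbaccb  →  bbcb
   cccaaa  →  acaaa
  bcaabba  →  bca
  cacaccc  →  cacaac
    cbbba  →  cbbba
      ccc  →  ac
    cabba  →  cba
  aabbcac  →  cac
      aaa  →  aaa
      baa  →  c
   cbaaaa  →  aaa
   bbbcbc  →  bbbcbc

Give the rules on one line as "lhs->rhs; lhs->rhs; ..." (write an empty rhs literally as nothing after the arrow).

  | bbbaccb => bbbaab => bbcb
  | cccaaa => acaaa
  | bcaabba => bcaba => bca
  | cacaccc => cacaac

ab->; baa->c; cc->a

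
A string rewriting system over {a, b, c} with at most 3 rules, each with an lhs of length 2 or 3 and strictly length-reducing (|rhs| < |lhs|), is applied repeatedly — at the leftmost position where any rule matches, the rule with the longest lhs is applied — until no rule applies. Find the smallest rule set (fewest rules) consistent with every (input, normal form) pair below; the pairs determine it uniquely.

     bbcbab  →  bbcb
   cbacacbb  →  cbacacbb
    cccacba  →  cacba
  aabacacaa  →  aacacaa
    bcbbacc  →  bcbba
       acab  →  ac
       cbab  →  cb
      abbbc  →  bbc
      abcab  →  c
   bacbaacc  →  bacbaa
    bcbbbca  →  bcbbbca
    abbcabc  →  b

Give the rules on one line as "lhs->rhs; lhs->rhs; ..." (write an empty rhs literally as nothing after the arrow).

ab->; cc->

  | bbcbab => bbcb
  | cbacacbb
  | cccacba => cacba
  | aabacacaa => aacacaa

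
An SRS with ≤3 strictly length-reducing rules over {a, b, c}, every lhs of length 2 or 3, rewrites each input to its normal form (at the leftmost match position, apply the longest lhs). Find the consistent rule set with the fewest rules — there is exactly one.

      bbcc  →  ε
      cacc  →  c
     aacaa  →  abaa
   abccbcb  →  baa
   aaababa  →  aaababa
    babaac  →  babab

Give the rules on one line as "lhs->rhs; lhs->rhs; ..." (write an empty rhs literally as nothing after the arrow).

  | bbcc => bc => ε
  | cacc => cbc => c
  | aacaa => abaa
  | abccbcb => acbcb => bbcb => baa

ac->b; bc->; bcb->aa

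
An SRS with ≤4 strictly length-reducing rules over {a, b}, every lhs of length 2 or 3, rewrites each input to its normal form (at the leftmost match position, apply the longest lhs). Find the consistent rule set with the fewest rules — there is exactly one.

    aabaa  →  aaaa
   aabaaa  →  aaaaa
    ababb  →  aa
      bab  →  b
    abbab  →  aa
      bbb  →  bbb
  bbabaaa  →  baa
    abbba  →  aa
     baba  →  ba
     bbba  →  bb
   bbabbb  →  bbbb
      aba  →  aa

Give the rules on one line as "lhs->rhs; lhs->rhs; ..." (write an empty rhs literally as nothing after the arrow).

  | aabaa => aaaa
  | aabaaa => aaaaa
  | ababb => aabb => aab => aa
  | bab => b

ab->a; bab->b; bba->b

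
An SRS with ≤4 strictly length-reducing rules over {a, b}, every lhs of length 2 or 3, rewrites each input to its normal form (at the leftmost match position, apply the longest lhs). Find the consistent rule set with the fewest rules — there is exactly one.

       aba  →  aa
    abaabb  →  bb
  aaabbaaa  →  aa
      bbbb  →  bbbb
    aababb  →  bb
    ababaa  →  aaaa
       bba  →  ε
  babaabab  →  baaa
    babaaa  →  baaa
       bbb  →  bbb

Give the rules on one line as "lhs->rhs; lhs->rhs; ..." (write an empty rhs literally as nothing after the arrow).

  | aba => aa
  | abaabb => aaabb => aabb => abb => bb
  | aaabbaaa => aabbaaa => abbaaa => bbaaa => aa
  | bbbb

ab->a; abb->bb; bab->b; bba->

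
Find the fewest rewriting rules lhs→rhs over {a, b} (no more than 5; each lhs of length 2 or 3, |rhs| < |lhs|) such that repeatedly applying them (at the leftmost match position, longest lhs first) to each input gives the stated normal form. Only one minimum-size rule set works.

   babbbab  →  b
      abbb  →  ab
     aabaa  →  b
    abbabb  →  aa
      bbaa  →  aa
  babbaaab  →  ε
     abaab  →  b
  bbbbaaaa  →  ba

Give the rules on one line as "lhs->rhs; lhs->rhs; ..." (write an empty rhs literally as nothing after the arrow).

  | babbbab => bbbab => bab => b
  | abbb => ab
  | aabaa => aba => b
  | abbabb => aabb => aa

aaa->b; aba->b; bab->b; bb->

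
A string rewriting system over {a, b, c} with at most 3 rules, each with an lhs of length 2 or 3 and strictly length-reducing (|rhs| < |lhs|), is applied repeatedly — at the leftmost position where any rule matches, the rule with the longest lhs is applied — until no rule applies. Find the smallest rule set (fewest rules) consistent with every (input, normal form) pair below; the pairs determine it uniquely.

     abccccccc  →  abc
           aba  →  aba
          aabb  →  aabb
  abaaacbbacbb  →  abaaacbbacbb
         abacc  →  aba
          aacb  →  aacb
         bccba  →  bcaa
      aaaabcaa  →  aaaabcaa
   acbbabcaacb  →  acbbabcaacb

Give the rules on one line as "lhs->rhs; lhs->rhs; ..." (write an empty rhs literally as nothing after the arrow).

  | abccccccc => abccccc => abccc => abc
  | aba
  | aabb
  | abaaacbbacbb

cc->; ccb->ca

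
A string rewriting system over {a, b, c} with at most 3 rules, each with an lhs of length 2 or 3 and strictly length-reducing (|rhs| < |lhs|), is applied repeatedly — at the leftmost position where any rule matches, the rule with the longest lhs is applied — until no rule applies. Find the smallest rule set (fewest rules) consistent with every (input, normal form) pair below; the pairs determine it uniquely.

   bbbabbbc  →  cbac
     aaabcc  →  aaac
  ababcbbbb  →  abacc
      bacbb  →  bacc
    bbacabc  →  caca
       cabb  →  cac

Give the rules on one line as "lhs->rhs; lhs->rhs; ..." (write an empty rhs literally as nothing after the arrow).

  | bbbabbbc => cbabbbc => cbacbc => cbac
  | aaabcc => aaac
  | ababcbbbb => ababbbb => abacbb => abacc
  | bacbb => bacc

bb->c; bc->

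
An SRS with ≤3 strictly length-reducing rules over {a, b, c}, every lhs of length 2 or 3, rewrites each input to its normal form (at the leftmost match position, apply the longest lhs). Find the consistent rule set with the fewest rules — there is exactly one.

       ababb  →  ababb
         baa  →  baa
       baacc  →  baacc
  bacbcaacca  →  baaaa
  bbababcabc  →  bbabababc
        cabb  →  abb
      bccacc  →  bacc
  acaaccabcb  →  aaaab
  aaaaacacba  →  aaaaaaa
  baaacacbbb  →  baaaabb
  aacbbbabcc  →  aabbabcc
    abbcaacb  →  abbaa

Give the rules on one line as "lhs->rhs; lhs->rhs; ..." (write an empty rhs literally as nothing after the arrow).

ca->a; cb->

  | ababb
  | baa
  | baacc
  | bacbcaacca => bacaacca => baaacca => baaaca => baaaa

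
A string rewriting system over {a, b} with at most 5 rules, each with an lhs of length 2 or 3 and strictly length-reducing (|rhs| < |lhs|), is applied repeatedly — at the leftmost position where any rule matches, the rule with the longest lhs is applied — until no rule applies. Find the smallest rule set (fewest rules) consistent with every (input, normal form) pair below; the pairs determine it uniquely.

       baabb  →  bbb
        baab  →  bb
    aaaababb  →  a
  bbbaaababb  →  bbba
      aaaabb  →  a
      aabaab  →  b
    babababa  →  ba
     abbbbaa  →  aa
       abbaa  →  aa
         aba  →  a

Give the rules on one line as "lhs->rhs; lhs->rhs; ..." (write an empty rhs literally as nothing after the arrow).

aaa->; ab->a; aba->a; baa->b

  | baabb => bbb
  | baab => bb
  | aaaababb => ababb => abb => ab => a
  | bbbaaababb => bbbababb => bbbabb => bbbab => bbba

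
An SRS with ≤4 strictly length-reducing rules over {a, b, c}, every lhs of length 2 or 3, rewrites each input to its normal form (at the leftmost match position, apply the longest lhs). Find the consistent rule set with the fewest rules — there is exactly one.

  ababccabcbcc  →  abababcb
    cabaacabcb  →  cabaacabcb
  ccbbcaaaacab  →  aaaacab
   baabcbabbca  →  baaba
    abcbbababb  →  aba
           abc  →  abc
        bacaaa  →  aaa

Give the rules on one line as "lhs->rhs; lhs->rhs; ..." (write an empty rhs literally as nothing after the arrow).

  | ababccabcbcc => abababcbcc => abababcb
  | cabaacabcb
  | ccbbcaaaacab => bbcaaaacab => ccaaaacab => aaaacab
  | baabcbabbca => baabcbacca => baabcca => baaba

bac->; bb->c; cc->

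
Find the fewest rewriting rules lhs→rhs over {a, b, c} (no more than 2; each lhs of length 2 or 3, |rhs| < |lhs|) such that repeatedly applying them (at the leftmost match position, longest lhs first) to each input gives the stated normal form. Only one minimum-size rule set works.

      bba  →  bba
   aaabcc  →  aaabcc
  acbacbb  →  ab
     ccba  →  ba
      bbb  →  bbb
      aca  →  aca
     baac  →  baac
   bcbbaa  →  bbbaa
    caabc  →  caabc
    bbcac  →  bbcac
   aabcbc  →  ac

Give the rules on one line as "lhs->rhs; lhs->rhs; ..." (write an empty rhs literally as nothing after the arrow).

  | bba
  | aaabcc
  | acbacbb => abacbb => ababb => ab
  | ccba => cba => ba

abb->; cb->b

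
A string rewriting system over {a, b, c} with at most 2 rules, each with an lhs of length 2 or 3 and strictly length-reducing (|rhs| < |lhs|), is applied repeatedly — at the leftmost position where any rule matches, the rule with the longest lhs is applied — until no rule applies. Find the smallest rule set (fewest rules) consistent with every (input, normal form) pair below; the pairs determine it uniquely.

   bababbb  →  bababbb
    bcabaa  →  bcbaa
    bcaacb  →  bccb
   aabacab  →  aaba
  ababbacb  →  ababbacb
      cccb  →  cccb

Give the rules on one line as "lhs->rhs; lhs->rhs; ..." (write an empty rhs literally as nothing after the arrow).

  | bababbb
  | bcabaa => bcbaa
  | bcaacb => bcacb => bccb
  | aabacab => aaba

bca->bc; cab->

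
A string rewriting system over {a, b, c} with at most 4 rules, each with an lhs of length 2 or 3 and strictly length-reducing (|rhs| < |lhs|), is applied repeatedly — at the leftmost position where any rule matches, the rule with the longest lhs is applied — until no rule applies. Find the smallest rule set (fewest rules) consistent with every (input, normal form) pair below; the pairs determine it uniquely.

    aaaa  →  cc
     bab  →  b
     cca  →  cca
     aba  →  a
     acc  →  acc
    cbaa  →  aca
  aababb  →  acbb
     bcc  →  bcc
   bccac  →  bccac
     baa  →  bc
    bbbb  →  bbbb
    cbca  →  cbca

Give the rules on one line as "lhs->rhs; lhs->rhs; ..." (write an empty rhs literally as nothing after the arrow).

  | aaaa => caa => cc
  | bab => b
  | cca
  | aba => a

aa->c; ab->; cba->ac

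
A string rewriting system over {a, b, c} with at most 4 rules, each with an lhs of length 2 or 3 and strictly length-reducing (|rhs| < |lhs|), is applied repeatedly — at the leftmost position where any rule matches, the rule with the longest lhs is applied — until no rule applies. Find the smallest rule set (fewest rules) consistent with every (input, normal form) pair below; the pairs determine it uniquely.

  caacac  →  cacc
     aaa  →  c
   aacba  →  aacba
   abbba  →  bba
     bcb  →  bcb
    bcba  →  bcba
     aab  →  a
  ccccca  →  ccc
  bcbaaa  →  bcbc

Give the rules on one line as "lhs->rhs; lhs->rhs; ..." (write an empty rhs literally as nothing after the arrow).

aaa->c; ab->; aca->c; cca->

  | caacac => cacc
  | aaa => c
  | aacba
  | abbba => bba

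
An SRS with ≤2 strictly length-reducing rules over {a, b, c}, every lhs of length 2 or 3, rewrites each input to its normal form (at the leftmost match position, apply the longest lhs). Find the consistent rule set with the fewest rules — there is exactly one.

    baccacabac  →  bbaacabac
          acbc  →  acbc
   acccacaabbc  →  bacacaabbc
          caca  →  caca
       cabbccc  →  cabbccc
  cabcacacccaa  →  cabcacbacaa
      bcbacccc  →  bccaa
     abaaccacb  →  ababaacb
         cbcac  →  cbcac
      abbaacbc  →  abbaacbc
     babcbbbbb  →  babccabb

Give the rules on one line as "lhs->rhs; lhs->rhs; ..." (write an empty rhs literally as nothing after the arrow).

acc->ba; bbb->ca

  | baccacabac => bbaacabac
  | acbc
  | acccacaabbc => bacacaabbc
  | caca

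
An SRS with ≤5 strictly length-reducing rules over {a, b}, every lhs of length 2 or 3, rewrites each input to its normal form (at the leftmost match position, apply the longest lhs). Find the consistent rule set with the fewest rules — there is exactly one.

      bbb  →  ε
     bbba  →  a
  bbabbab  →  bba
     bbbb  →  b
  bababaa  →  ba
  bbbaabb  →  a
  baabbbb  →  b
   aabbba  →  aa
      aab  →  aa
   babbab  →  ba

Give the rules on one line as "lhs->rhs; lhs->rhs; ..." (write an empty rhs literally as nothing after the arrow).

aaa->; ab->a; abb->; bbb->

  | bbb => ε
  | bbba => a
  | bbabbab => bbab => bba
  | bbbb => b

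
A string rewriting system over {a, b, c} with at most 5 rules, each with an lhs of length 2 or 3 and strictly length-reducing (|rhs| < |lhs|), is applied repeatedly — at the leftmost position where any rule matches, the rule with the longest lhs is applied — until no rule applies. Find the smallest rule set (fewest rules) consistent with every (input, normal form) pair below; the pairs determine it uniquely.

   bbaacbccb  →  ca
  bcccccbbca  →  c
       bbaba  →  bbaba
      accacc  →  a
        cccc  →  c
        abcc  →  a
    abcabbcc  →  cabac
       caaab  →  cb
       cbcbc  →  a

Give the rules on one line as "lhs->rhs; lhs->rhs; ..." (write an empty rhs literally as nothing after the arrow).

aa->c; acb->ca; bc->a; cc->a

  | bbaacbccb => bbccbccb => bacbccb => bcaccb => aaccb => cccb => acb => ca
  | bcccccbbca => accccbbca => aaccbbca => cccbbca => acbbca => cabca => caaa => cca => aa => c
  | bbaba
  | accacc => aaacc => cacc => caa => cc => a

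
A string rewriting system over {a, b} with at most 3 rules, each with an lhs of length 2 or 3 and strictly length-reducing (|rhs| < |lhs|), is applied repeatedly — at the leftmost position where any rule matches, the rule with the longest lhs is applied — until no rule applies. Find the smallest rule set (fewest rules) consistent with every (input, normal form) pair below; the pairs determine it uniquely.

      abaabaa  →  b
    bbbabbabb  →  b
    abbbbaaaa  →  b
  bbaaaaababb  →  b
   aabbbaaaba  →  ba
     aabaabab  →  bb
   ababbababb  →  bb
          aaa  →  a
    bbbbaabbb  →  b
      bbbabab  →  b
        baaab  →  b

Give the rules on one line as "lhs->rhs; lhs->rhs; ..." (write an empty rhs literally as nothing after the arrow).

aa->; ab->; bbb->b

  | abaabaa => aabaa => baa => b
  | bbbabbabb => babbabb => bbabb => bbb => b
  | abbbbaaaa => bbbaaaa => baaaa => baa => b
  | bbaaaaababb => bbaaababb => bbababb => bbabb => bbb => b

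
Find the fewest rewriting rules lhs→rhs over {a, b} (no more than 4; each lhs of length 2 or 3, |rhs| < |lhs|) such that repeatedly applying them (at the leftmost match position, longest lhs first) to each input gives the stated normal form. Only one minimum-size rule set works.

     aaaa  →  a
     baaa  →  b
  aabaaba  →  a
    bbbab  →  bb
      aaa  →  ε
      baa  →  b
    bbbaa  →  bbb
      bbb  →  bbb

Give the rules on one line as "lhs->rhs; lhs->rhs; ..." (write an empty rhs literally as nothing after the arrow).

aaa->; ba->b; bab->a

  | aaaa => a
  | baaa => baa => ba => b
  | aabaaba => aababa => aaaa => a
  | bbbab => bba => bb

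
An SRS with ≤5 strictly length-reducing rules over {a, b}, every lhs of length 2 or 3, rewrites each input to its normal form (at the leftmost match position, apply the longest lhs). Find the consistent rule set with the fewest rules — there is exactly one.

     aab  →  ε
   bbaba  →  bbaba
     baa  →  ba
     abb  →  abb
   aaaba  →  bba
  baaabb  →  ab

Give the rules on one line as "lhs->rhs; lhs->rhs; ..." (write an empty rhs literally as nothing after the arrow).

aa->a; aaa->b; aab->; bbb->a

  | aab => ε
  | bbaba
  | baa => ba
  | abb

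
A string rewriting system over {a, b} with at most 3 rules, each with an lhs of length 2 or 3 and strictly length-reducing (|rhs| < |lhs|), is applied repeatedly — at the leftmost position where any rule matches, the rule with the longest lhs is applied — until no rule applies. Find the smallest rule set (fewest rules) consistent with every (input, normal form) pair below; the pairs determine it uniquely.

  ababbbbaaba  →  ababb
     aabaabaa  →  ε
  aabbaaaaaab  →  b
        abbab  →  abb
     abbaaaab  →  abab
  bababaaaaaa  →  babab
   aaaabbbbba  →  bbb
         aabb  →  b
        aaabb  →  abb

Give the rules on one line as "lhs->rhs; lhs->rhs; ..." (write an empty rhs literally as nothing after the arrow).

aa->; aab->; bba->b

  | ababbbbaaba => ababbbaba => ababbba => ababb
  | aabaabaa => aabaa => aa => ε
  | aabbaaaaaab => baaaaaab => baaaab => baab => b
  | abbab => abb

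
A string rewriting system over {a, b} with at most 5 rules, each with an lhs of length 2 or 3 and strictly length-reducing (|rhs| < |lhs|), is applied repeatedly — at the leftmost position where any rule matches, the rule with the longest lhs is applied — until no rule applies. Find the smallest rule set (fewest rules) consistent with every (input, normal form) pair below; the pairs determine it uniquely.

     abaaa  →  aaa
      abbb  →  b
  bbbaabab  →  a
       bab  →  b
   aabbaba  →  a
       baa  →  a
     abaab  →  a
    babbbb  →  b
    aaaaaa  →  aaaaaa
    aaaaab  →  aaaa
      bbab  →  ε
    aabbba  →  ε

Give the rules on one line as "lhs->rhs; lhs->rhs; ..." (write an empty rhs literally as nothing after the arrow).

  | abaaa => aaa
  | abbb => bb => b
  | bbbaabab => bbaabab => aabab => aab => a
  | bab => b

ab->; ba->; bb->b; bba->a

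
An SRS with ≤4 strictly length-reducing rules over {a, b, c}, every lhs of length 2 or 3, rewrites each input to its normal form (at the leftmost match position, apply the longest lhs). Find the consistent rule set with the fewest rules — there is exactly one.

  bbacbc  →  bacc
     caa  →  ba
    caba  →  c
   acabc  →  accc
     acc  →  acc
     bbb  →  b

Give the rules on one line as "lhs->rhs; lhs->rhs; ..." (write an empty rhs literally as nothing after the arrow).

bb->b; ca->b; cab->cc; cb->c

  | bbacbc => bacbc => bacc
  | caa => ba
  | caba => cca => cb => c
  | acabc => accc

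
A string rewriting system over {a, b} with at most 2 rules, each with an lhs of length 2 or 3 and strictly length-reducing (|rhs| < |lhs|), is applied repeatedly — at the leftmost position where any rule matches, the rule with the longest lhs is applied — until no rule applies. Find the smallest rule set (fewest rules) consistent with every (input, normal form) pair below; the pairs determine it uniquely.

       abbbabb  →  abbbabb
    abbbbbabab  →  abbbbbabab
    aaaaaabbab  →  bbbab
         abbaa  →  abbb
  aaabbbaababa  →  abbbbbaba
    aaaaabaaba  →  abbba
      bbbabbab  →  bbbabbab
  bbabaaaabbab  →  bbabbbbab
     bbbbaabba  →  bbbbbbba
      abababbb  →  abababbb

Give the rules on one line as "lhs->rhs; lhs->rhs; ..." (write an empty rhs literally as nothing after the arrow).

  | abbbabb
  | abbbbbabab
  | aaaaaabbab => aaaabbab => aabbab => bbbab
  | abbaa => abbb

aa->b; aaa->a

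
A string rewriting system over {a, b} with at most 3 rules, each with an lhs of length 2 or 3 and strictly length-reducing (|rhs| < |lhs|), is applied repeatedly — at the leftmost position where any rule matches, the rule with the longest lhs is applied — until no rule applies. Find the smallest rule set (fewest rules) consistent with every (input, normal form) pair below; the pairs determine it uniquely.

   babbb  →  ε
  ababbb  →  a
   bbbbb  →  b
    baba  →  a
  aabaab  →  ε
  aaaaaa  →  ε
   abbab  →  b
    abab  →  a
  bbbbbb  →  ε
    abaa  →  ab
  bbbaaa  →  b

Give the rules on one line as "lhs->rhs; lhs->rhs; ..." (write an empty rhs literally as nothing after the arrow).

  | babbb => bbbb => bb => ε
  | ababbb => abbbb => abb => a
  | bbbbb => bbb => b
  | baba => bba => a

aa->; ba->b; bb->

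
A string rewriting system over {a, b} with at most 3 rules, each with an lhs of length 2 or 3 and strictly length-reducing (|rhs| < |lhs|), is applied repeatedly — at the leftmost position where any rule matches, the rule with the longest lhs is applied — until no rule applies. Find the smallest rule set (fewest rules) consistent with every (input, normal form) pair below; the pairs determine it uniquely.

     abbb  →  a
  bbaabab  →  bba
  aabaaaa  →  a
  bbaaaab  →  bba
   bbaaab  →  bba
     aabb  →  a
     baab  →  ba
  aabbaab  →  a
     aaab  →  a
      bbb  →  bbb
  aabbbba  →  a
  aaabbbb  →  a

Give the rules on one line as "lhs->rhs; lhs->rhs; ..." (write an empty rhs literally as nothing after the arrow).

  | abbb => abb => ab => a
  | bbaabab => bbabab => bbaab => bbab => bba
  | aabaaaa => abaaaa => aaaaa => aaaa => aaa => aa => a
  | bbaaaab => bbaaab => bbaab => bbab => bba

aa->a; ab->a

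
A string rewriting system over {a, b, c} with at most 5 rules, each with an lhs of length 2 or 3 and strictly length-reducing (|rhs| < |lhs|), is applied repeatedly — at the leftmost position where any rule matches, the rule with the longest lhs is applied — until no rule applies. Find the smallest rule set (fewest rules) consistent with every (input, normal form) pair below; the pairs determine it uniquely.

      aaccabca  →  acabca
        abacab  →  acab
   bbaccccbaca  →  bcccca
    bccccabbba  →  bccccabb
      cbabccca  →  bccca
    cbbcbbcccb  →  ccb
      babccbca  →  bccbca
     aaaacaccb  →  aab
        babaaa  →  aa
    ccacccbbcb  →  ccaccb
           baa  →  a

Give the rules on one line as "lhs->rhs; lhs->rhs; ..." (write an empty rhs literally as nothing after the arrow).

  | aaccabca => acabca
  | abacab => acab
  | bbaccccbaca => bccccbaca => bcccca
  | bccccabbba => bccccabb

aac->a; ba->; bbc->ba; cba->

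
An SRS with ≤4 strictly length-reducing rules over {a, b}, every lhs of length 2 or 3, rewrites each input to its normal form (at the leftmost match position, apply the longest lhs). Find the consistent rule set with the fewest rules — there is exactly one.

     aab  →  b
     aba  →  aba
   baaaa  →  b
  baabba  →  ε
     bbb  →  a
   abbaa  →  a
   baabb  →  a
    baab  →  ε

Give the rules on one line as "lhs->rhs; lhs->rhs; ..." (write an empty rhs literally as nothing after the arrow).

  | aab => b
  | aba
  | baaaa => baa => b
  | baabba => bbba => aa => ε

aa->; bb->; bbb->a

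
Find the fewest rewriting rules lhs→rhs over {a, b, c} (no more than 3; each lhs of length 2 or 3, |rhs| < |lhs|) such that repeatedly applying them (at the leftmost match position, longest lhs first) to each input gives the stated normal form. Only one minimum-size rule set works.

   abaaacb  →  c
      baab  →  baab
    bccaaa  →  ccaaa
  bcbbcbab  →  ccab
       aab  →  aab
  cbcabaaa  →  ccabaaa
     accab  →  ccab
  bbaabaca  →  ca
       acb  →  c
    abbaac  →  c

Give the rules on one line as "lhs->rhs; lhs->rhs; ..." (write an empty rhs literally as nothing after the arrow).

  | abaaacb => abaacb => abacb => abcb => acb => cb => c
  | baab
  | bccaaa => ccaaa
  | bcbbcbab => cbbcbab => cbcbab => ccbab => ccab

ac->c; bc->c; cb->c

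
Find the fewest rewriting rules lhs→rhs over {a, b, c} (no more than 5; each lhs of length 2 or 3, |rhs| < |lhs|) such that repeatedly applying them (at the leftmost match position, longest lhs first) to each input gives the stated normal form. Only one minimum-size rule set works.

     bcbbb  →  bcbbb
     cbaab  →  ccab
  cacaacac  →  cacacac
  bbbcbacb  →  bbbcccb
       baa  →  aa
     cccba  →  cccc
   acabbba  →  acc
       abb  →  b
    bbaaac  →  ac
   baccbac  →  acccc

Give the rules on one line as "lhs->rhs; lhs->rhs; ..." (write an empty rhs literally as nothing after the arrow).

aac->ac; abb->b; ba->a; cba->cc

  | bcbbb
  | cbaab => ccab
  | cacaacac => cacacac
  | bbbcbacb => bbbcccb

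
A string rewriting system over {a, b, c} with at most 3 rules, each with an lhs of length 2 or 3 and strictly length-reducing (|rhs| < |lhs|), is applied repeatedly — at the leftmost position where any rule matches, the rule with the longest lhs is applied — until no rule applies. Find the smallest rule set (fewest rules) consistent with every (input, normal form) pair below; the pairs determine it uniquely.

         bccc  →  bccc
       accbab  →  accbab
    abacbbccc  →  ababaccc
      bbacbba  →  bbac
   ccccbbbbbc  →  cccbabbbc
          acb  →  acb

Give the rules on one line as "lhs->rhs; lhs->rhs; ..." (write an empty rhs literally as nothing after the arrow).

baa->c; cbb->ba

  | bccc
  | accbab
  | abacbbccc => ababaccc
  | bbacbba => bbabaa => bbac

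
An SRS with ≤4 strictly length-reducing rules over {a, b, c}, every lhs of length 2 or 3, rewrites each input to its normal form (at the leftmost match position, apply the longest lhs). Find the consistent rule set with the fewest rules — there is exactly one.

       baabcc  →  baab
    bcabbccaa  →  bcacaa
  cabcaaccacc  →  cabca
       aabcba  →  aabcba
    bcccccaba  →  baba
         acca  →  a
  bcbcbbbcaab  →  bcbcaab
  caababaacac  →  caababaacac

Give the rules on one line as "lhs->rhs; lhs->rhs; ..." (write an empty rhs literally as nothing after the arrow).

  | baabcc => baabb => baab
  | bcabbccaa => bcacaa
  | cabcaaccacc => cabcaacc => cabca
  | aabcba

acc->; bb->b; bbc->; cc->b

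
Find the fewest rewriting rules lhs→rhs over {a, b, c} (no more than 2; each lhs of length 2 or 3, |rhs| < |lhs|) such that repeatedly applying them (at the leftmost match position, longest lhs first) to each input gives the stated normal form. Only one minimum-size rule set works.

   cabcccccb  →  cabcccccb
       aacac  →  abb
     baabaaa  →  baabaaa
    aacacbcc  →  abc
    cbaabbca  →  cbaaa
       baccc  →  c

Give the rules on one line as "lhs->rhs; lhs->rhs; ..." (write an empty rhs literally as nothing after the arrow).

  | cabcccccb
  | aacac => abac => abb
  | baabaaa
  | aacacbcc => abacbcc => abbbcc => abc

ac->b; bbc->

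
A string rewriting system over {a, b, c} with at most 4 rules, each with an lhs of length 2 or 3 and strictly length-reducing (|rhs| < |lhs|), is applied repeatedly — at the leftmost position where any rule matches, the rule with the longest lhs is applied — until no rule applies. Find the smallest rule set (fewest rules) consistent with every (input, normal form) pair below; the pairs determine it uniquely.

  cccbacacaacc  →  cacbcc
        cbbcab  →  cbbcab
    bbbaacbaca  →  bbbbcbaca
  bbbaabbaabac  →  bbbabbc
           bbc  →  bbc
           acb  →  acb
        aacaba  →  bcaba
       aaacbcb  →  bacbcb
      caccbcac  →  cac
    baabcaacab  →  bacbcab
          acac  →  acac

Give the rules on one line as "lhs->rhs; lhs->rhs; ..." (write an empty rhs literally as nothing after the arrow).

aa->b; aab->a; cca->; ccb->c

  | cccbacacaacc => ccacacaacc => cacaacc => cacbcc
  | cbbcab
  | bbbaacbaca => bbbbcbaca
  | bbbaabbaabac => bbbabaabac => bbbabaac => bbbabbc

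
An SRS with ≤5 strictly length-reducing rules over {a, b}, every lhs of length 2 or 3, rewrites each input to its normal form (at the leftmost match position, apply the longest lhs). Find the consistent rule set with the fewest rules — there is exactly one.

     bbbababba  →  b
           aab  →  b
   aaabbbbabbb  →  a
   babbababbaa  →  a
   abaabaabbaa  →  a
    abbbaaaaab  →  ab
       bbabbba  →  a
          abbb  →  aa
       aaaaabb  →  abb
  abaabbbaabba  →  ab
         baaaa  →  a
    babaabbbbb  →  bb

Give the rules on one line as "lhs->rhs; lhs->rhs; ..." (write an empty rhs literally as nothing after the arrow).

aaa->a; aab->b; ba->; bbb->a

  | bbbababba => aababba => babba => bba => b
  | aab => b
  | aaabbbbabbb => abbbbabbb => aababbb => babbb => bbb => a
  | babbababbaa => bbababbaa => bbabbaa => bbbaa => aaa => a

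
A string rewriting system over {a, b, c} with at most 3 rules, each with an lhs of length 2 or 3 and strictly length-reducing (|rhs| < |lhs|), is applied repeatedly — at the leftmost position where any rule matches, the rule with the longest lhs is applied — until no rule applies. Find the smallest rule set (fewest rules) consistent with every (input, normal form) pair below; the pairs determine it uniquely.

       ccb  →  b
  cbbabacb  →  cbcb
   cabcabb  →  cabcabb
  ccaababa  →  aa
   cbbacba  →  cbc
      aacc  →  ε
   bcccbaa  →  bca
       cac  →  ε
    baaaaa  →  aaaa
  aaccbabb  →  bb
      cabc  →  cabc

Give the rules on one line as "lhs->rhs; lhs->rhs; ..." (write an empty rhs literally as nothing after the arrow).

  | ccb => b
  | cbbabacb => cbbacb => cbcb
  | cabcabb
  | ccaababa => aababa => aaba => aa

ac->c; ba->; cc->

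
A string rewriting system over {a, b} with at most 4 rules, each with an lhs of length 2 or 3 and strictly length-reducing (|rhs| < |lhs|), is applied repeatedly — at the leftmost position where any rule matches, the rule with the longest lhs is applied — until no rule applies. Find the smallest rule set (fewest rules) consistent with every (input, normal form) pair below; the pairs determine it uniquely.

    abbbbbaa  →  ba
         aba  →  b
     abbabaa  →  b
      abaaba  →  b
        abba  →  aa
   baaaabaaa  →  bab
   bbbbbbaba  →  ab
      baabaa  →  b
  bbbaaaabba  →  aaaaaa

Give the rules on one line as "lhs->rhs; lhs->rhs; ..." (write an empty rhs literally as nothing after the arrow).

aba->b; abb->a; bb->b; bba->aa

  | abbbbbaa => abbbaa => abaa => ba
  | aba => b
  | abbabaa => aabaa => aba => b
  | abaaba => baba => bb => b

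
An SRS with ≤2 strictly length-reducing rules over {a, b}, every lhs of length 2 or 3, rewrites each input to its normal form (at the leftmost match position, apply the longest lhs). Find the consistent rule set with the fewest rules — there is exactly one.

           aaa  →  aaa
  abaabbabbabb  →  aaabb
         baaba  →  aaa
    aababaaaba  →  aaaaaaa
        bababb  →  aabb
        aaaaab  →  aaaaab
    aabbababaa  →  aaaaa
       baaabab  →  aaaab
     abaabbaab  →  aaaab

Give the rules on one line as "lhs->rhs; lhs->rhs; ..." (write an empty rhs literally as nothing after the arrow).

ba->a; bba->

  | aaa
  | abaabbabbabb => aaabbabbabb => aaabbabb => aaabb
  | baaba => aaba => aaa
  | aababaaaba => aaabaaaba => aaaaaaba => aaaaaaa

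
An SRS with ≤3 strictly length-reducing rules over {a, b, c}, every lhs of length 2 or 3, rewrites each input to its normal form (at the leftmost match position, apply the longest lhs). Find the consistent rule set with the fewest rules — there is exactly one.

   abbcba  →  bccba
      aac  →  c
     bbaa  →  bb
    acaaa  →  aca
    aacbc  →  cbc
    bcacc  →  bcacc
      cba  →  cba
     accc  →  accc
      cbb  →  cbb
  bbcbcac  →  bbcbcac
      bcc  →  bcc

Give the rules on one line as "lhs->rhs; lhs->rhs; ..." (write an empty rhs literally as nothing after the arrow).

aa->; abb->bc

  | abbcba => bccba
  | aac => c
  | bbaa => bb
  | acaaa => aca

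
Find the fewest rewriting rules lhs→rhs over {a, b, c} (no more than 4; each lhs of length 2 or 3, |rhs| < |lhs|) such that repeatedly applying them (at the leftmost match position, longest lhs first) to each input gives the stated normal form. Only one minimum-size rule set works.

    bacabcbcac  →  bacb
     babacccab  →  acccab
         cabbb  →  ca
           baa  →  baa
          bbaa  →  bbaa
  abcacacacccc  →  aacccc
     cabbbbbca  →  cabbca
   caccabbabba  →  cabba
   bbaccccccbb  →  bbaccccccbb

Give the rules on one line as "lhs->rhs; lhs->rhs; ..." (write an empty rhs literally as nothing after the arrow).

abc->; bab->; bbb->; cac->

  | bacabcbcac => bacbcac => bacb
  | babacccab => acccab
  | cabbb => ca
  | baa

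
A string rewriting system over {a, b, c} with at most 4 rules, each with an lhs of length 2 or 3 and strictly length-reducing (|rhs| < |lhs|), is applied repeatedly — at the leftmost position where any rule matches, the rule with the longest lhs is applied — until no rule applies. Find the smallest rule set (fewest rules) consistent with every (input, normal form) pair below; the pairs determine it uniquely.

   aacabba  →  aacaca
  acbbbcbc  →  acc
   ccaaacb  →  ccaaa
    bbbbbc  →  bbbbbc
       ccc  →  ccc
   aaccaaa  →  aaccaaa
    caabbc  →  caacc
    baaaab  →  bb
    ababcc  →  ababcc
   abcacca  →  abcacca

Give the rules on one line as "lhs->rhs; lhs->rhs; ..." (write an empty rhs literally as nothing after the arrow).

abb->ac; baa->b; cb->

  | aacabba => aacaca
  | acbbbcbc => abbcbc => accbc => acc
  | ccaaacb => ccaaa
  | bbbbbc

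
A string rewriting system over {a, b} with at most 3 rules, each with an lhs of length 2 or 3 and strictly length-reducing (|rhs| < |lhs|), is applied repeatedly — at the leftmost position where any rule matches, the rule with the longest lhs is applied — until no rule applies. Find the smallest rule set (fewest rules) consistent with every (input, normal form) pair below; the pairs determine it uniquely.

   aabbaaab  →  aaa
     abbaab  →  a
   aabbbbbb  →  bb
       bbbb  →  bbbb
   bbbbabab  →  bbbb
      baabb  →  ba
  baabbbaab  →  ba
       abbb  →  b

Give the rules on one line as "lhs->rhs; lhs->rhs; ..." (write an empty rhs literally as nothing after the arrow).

  | aabbaaab => aaaab => aaa
  | abbaab => aab => a
  | aabbbbbb => abbbb => bb
  | bbbb

ab->; abb->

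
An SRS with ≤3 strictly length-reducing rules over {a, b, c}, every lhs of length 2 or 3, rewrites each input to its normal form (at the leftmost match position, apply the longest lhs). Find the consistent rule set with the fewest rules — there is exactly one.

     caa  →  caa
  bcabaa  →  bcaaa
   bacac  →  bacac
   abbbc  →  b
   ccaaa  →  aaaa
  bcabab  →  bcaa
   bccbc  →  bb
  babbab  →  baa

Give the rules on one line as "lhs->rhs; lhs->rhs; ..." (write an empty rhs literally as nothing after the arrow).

ab->a; abc->b; cc->a

  | caa
  | bcabaa => bcaaa
  | bacac
  | abbbc => abbc => abc => b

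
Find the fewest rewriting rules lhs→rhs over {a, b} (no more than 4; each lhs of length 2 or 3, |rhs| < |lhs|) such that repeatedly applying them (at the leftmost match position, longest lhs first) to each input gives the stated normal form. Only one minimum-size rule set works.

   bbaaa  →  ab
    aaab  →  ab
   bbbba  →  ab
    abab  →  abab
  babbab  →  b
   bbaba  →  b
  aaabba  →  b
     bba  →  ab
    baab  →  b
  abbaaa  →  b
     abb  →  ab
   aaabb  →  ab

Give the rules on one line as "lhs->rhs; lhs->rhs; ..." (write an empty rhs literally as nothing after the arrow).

aa->; bb->b; bba->ab

  | bbaaa => abaa => ab
  | aaab => ab
  | bbbba => bbba => bba => ab
  | abab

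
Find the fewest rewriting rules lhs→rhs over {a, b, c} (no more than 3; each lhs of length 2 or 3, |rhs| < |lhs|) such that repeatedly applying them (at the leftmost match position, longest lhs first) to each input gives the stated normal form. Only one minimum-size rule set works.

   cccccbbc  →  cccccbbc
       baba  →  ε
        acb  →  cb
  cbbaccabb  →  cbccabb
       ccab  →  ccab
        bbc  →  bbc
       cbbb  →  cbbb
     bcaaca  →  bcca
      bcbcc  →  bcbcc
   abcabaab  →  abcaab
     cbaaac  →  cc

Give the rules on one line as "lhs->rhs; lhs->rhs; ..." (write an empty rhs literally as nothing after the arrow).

  | cccccbbc
  | baba => ba => ε
  | acb => cb
  | cbbaccabb => cbccabb

ac->c; ba->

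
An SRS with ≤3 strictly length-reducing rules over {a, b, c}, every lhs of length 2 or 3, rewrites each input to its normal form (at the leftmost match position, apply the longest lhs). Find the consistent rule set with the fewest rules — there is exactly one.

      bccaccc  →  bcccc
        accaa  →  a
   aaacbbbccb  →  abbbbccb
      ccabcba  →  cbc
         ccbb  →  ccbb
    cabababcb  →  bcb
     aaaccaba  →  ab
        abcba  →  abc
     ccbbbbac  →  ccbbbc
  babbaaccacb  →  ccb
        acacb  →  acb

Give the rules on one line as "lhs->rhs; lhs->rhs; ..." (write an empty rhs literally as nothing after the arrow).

aac->b; ba->; ca->

  | bccaccc => bcccc
  | accaa => aca => a
  | aaacbbbccb => abbbbccb
  | ccabcba => cbcba => cbc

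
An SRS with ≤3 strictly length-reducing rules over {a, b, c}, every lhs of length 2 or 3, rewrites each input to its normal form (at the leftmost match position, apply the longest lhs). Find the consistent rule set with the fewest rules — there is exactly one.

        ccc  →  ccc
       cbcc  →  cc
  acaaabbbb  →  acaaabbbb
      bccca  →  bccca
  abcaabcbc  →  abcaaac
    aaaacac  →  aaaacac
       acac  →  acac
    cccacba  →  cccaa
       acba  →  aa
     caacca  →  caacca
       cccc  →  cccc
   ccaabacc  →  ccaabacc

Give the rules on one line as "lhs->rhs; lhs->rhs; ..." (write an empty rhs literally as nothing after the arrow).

  | ccc
  | cbcc => cc
  | acaaabbbb
  | bccca

bcb->a; cb->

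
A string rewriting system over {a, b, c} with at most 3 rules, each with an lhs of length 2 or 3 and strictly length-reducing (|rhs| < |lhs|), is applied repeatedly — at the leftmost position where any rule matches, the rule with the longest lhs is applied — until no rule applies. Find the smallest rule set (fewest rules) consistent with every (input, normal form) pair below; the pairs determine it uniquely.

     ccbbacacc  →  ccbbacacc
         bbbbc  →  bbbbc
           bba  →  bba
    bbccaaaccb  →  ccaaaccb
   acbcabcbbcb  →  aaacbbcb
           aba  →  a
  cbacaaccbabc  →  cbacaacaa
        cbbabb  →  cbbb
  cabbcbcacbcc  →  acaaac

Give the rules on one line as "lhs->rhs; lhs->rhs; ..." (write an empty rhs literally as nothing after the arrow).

ab->; bcc->cc; cbc->aa

  | ccbbacacc
  | bbbbc
  | bba
  | bbccaaaccb => bccaaaccb => ccaaaccb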